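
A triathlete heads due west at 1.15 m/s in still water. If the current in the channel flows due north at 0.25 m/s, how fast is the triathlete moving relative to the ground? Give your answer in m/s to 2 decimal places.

1.18 m/s

Taking east as x and north as y: velocity relative to the water = (-1.150, 0.000) m/s; the water relative to ground = (0.000, 0.250) m/s.
Velocity relative to ground = (-1.150, 0.000) + (0.000, 0.250) = (-1.150, 0.250) m/s.
Speed = |(-1.150, 0.250)| = 1.177 m/s.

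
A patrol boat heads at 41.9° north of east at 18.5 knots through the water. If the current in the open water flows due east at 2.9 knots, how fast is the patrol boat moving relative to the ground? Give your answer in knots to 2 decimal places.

Taking east as x and north as y: velocity relative to the water = (13.770, 12.355) knots; the water relative to ground = (2.900, 0.000) knots.
Velocity relative to ground = (13.770, 12.355) + (2.900, 0.000) = (16.670, 12.355) knots.
Speed = |(16.670, 12.355)| = 20.749 knots.

20.75 knots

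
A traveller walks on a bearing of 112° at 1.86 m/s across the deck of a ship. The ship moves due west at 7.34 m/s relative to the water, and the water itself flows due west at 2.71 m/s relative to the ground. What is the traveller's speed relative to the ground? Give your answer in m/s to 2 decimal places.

In east/north components (m/s): traveller relative to ship = (1.725, -0.697); ship relative to water = (-7.340, 0.000); water relative to ground = (-2.710, 0.000).
Sum = (-8.325, -0.697) m/s.
Speed = |(-8.325, -0.697)| = 8.355 m/s.

8.35 m/s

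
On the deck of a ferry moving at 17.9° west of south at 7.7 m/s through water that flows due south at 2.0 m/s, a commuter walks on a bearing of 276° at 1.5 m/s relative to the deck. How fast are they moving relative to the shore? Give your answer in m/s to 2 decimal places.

In east/north components (m/s): commuter relative to ferry = (-1.492, 0.157); ferry relative to water = (-2.367, -7.327); water relative to ground = (0.000, -2.000).
Sum = (-3.858, -9.170) m/s.
Speed = |(-3.858, -9.170)| = 9.949 m/s.

9.95 m/s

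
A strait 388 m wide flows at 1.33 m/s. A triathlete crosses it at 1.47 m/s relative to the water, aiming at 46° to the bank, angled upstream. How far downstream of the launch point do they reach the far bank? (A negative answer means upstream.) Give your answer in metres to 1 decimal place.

113.3 m

Perpendicular speed = 1.057 m/s; crossing time = 388 / 1.057 = 366.928 s.
Net downstream speed = 0.309 m/s.
Drift = 0.309 × 366.928 = 113.326 m (downstream).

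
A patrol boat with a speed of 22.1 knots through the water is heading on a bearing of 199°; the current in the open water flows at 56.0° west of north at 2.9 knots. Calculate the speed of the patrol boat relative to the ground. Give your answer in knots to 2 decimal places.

Taking east as x and north as y: velocity relative to the water = (-7.195, -20.896) knots; the water relative to ground = (-2.404, 1.622) knots.
Velocity relative to ground = (-7.195, -20.896) + (-2.404, 1.622) = (-9.599, -19.274) knots.
Speed = |(-9.599, -19.274)| = 21.532 knots.

21.53 knots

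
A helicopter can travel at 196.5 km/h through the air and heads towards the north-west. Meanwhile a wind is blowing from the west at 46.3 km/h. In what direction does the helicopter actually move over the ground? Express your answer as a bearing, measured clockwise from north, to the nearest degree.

326°

Taking east as x and north as y: velocity relative to the air = (-138.946, 138.946) km/h; the air relative to ground = (46.300, 0.000) km/h.
Velocity relative to ground = (-138.946, 138.946) + (46.300, 0.000) = (-92.646, 138.946) km/h.
Bearing = atan2(-92.65, 138.95) = 326.31° clockwise from north.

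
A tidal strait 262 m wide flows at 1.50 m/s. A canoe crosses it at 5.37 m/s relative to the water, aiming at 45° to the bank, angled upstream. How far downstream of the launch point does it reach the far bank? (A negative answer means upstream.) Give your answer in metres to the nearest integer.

Perpendicular speed = 3.797 m/s; crossing time = 262 / 3.797 = 68.999 s.
Net downstream speed = -2.297 m/s.
Drift = -2.297 × 68.999 = -158.502 m (upstream).

-159 m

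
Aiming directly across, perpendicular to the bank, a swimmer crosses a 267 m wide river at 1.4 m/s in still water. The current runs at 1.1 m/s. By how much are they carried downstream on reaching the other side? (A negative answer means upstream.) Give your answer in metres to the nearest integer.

Perpendicular speed = 1.400 m/s; crossing time = 267 / 1.400 = 190.714 s.
Net downstream speed = 1.100 m/s.
Drift = 1.100 × 190.714 = 209.786 m (downstream).

210 m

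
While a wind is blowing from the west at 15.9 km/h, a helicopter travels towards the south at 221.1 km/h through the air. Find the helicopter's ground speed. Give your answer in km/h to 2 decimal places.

Taking east as x and north as y: velocity relative to the air = (0.000, -221.100) km/h; the air relative to ground = (15.900, 0.000) km/h.
Velocity relative to ground = (0.000, -221.100) + (15.900, 0.000) = (15.900, -221.100) km/h.
Speed = |(15.900, -221.100)| = 221.671 km/h.

221.67 km/h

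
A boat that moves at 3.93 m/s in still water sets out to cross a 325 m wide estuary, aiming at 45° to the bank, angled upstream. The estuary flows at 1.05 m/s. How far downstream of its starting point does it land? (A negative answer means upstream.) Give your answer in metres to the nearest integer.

-202 m

Perpendicular speed = 2.779 m/s; crossing time = 325 / 2.779 = 116.952 s.
Net downstream speed = -1.729 m/s.
Drift = -1.729 × 116.952 = -202.201 m (upstream).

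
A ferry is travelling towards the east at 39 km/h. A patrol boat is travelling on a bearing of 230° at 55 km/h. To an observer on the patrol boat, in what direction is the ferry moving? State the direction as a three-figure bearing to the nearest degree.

066°

Taking east as x and north as y: ferry velocity = (39.000, 0.000) km/h; patrol boat velocity = (-42.132, -35.353) km/h.
Velocity of ferry relative to patrol boat = (39.000, 0.000) − (-42.132, -35.353) = (81.132, 35.353) km/h.
Bearing = atan2(81.13, 35.35) = 66.45° clockwise from north.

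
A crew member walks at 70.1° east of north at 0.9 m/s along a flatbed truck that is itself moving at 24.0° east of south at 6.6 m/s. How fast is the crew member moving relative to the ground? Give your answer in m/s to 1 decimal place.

Taking east as x and north as y: flatbed truck velocity = (2.684, -6.029) m/s; crew member velocity relative to flatbed truck = (0.846, 0.306) m/s.
Velocity relative to ground = (2.684, -6.029) + (0.846, 0.306) = (3.531, -5.723) m/s.
Speed = |(3.531, -5.723)| = 6.725 m/s.

6.7 m/s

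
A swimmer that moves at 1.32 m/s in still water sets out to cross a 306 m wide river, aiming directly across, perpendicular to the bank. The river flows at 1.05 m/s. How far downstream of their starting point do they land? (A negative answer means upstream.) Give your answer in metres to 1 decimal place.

Perpendicular speed = 1.320 m/s; crossing time = 306 / 1.320 = 231.818 s.
Net downstream speed = 1.050 m/s.
Drift = 1.050 × 231.818 = 243.409 m (downstream).

243.4 m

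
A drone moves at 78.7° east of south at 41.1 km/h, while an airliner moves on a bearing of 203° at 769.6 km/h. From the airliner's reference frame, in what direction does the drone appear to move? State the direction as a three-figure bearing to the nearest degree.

026°

Taking east as x and north as y: drone velocity = (40.303, -8.053) km/h; airliner velocity = (-300.707, -708.421) km/h.
Velocity of drone relative to airliner = (40.303, -8.053) − (-300.707, -708.421) = (341.010, 700.367) km/h.
Bearing = atan2(341.01, 700.37) = 25.96° clockwise from north.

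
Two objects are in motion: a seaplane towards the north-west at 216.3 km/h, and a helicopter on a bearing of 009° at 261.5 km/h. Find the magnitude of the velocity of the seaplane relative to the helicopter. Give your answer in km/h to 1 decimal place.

220.6 km/h

Taking east as x and north as y: seaplane velocity = (-152.947, 152.947) km/h; helicopter velocity = (40.908, 258.281) km/h.
Velocity of seaplane relative to helicopter = (-152.947, 152.947) − (40.908, 258.281) = (-193.855, -105.333) km/h.
Magnitude = |(-193.855, -105.333)| = 220.624 km/h.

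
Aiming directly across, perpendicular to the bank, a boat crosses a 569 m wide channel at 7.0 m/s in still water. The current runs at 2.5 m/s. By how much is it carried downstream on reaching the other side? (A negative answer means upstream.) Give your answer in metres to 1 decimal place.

Perpendicular speed = 7.000 m/s; crossing time = 569 / 7.000 = 81.286 s.
Net downstream speed = 2.500 m/s.
Drift = 2.500 × 81.286 = 203.214 m (downstream).

203.2 m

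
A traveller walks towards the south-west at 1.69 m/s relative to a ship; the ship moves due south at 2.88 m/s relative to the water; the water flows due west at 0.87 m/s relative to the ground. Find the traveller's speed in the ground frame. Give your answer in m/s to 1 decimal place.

In east/north components (m/s): traveller relative to ship = (-1.195, -1.195); ship relative to water = (0.000, -2.880); water relative to ground = (-0.870, 0.000).
Sum = (-2.065, -4.075) m/s.
Speed = |(-2.065, -4.075)| = 4.568 m/s.

4.6 m/s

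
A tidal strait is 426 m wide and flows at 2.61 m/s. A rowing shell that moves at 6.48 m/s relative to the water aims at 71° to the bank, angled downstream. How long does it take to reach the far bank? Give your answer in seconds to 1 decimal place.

The component of the rowing shell's velocity perpendicular to the bank is 6.48 × sin 71° = 6.127 m/s.
The flow acts along the bank and has no component across it.
Time = 426 / 6.127 = 69.529 s.

69.5 s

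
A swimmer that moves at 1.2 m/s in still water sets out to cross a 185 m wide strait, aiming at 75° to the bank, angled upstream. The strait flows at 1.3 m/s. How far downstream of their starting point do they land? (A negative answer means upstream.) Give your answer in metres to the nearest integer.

Perpendicular speed = 1.159 m/s; crossing time = 185 / 1.159 = 159.605 s.
Net downstream speed = 0.989 m/s.
Drift = 0.989 × 159.605 = 157.916 m (downstream).

158 m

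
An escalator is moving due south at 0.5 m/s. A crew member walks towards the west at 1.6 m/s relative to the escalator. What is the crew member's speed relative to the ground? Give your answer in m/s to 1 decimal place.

Taking east as x and north as y: escalator velocity = (0.000, -0.500) m/s; crew member velocity relative to escalator = (-1.600, 0.000) m/s.
Velocity relative to ground = (0.000, -0.500) + (-1.600, 0.000) = (-1.600, -0.500) m/s.
Speed = |(-1.600, -0.500)| = 1.676 m/s.

1.7 m/s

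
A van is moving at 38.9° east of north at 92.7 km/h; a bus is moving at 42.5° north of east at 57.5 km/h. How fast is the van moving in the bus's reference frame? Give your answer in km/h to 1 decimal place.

36.9 km/h

Taking east as x and north as y: van velocity = (58.212, 72.143) km/h; bus velocity = (42.393, 38.846) km/h.
Velocity of van relative to bus = (58.212, 72.143) − (42.393, 38.846) = (15.819, 33.297) km/h.
Magnitude = |(15.819, 33.297)| = 36.863 km/h.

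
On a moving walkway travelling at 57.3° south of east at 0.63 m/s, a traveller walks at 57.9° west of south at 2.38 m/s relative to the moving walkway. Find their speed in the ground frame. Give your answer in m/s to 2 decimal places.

Taking east as x and north as y: moving walkway velocity = (0.340, -0.530) m/s; traveller velocity relative to moving walkway = (-2.016, -1.265) m/s.
Velocity relative to ground = (0.340, -0.530) + (-2.016, -1.265) = (-1.676, -1.795) m/s.
Speed = |(-1.676, -1.795)| = 2.456 m/s.

2.46 m/s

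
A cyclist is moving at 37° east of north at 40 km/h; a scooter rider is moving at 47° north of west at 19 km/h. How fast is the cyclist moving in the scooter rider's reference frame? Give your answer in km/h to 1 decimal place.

41.2 km/h

Taking east as x and north as y: cyclist velocity = (24.073, 31.945) km/h; scooter rider velocity = (-12.958, 13.896) km/h.
Velocity of cyclist relative to scooter rider = (24.073, 31.945) − (-12.958, 13.896) = (37.031, 18.050) km/h.
Magnitude = |(37.031, 18.050)| = 41.195 km/h.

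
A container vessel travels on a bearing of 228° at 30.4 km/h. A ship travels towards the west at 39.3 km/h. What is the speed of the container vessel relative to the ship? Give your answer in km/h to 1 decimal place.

26.3 km/h

Taking east as x and north as y: container vessel velocity = (-22.592, -20.342) km/h; ship velocity = (-39.300, 0.000) km/h.
Velocity of container vessel relative to ship = (-22.592, -20.342) − (-39.300, 0.000) = (16.708, -20.342) km/h.
Magnitude = |(16.708, -20.342)| = 26.324 km/h.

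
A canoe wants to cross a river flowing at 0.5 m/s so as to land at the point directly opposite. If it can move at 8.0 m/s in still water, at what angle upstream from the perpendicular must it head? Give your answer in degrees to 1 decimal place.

3.6°

To cancel the current, the upstream component of the canoe's velocity must equal the flow: 8.0 sin θ = 0.5.
sin θ = 0.5 / 8.0 = 0.0625.
θ = arcsin(0.0625) = 3.583°.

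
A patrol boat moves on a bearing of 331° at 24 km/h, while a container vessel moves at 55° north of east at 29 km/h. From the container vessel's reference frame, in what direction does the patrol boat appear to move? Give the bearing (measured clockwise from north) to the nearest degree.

264°

Taking east as x and north as y: patrol boat velocity = (-11.635, 20.991) km/h; container vessel velocity = (16.634, 23.755) km/h.
Velocity of patrol boat relative to container vessel = (-11.635, 20.991) − (16.634, 23.755) = (-28.269, -2.765) km/h.
Bearing = atan2(-28.27, -2.76) = 264.41° clockwise from north.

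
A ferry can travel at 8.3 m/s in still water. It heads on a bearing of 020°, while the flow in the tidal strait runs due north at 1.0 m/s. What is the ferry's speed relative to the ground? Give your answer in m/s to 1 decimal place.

9.2 m/s

Taking east as x and north as y: velocity relative to the water = (2.839, 7.799) m/s; the water relative to ground = (0.000, 1.000) m/s.
Velocity relative to ground = (2.839, 7.799) + (0.000, 1.000) = (2.839, 8.799) m/s.
Speed = |(2.839, 8.799)| = 9.246 m/s.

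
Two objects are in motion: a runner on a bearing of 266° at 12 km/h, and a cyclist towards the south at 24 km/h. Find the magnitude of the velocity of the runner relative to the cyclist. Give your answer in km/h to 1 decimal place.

26.1 km/h

Taking east as x and north as y: runner velocity = (-11.971, -0.837) km/h; cyclist velocity = (0.000, -24.000) km/h.
Velocity of runner relative to cyclist = (-11.971, -0.837) − (0.000, -24.000) = (-11.971, 23.163) km/h.
Magnitude = |(-11.971, 23.163)| = 26.073 km/h.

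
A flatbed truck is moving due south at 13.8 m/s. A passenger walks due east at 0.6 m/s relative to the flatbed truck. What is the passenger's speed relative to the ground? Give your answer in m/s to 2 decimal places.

Taking east as x and north as y: flatbed truck velocity = (0.000, -13.800) m/s; passenger velocity relative to flatbed truck = (0.600, 0.000) m/s.
Velocity relative to ground = (0.000, -13.800) + (0.600, 0.000) = (0.600, -13.800) m/s.
Speed = |(0.600, -13.800)| = 13.813 m/s.

13.81 m/s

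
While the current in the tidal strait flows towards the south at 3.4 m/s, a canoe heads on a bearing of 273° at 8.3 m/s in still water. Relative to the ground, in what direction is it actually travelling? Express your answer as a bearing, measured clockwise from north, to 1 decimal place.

Taking east as x and north as y: velocity relative to the water = (-8.289, 0.434) m/s; the water relative to ground = (0.000, -3.400) m/s.
Velocity relative to ground = (-8.289, 0.434) + (0.000, -3.400) = (-8.289, -2.966) m/s.
Bearing = atan2(-8.29, -2.97) = 250.31° clockwise from north.

250.3°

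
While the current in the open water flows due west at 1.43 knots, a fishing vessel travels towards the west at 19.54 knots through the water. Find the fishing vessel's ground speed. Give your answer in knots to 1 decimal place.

21.0 knots

Taking east as x and north as y: velocity relative to the water = (-19.540, 0.000) knots; the water relative to ground = (-1.430, 0.000) knots.
Velocity relative to ground = (-19.540, 0.000) + (-1.430, 0.000) = (-20.970, 0.000) knots.
Speed = |(-20.970, 0.000)| = 20.970 knots.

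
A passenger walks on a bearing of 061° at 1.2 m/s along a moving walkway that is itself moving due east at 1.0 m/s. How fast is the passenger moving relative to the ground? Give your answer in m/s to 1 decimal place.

Taking east as x and north as y: moving walkway velocity = (1.000, 0.000) m/s; passenger velocity relative to moving walkway = (1.050, 0.582) m/s.
Velocity relative to ground = (1.000, 0.000) + (1.050, 0.582) = (2.050, 0.582) m/s.
Speed = |(2.050, 0.582)| = 2.131 m/s.

2.1 m/s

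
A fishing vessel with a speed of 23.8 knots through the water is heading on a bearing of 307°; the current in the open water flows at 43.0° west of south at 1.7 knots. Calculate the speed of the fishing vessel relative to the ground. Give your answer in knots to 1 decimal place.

24.0 knots

Taking east as x and north as y: velocity relative to the water = (-19.008, 14.323) knots; the water relative to ground = (-1.159, -1.243) knots.
Velocity relative to ground = (-19.008, 14.323) + (-1.159, -1.243) = (-20.167, 13.080) knots.
Speed = |(-20.167, 13.080)| = 24.037 knots.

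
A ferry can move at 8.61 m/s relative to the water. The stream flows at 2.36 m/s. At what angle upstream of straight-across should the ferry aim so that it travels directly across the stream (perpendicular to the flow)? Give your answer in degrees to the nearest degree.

16°

To cancel the current, the upstream component of the ferry's velocity must equal the flow: 8.61 sin θ = 2.36.
sin θ = 2.36 / 8.61 = 0.2741.
θ = arcsin(0.2741) = 15.908°.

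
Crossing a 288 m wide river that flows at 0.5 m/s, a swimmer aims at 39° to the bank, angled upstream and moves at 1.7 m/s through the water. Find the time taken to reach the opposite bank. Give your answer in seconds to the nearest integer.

The component of the swimmer's velocity perpendicular to the bank is 1.7 × sin 39° = 1.070 m/s.
The current is parallel to the bank, so it does not affect the crossing time.
Time = 288 / 1.070 = 269.198 s.

269 s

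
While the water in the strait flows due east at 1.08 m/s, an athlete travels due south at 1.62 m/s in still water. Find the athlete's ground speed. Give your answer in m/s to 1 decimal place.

Taking east as x and north as y: velocity relative to the water = (0.000, -1.620) m/s; the water relative to ground = (1.080, 0.000) m/s.
Velocity relative to ground = (0.000, -1.620) + (1.080, 0.000) = (1.080, -1.620) m/s.
Speed = |(1.080, -1.620)| = 1.947 m/s.

1.9 m/s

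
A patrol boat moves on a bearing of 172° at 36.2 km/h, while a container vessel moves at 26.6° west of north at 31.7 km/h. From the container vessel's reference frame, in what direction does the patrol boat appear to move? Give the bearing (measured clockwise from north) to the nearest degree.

163°

Taking east as x and north as y: patrol boat velocity = (5.038, -35.848) km/h; container vessel velocity = (-14.194, 28.345) km/h.
Velocity of patrol boat relative to container vessel = (5.038, -35.848) − (-14.194, 28.345) = (19.232, -64.192) km/h.
Bearing = atan2(19.23, -64.19) = 163.32° clockwise from north.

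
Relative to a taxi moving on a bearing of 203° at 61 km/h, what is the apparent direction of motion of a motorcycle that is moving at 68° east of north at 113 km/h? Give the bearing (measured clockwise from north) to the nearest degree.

Taking east as x and north as y: motorcycle velocity = (104.772, 42.331) km/h; taxi velocity = (-23.835, -56.151) km/h.
Velocity of motorcycle relative to taxi = (104.772, 42.331) − (-23.835, -56.151) = (128.606, 98.481) km/h.
Bearing = atan2(128.61, 98.48) = 52.56° clockwise from north.

053°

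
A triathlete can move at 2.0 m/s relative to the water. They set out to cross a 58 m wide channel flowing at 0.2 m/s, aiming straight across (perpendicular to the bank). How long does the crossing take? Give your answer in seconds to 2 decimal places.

The component of the triathlete's velocity perpendicular to the bank is 2.0 m/s.
The flow acts along the bank and has no component across it.
Time = 58 / 2.000 = 29.000 s.

29.00 s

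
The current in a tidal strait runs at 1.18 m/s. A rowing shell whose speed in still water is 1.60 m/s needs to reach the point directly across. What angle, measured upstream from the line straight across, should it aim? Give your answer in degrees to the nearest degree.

To cancel the current, the upstream component of the rowing shell's velocity must equal the flow: 1.60 sin θ = 1.18.
sin θ = 1.18 / 1.60 = 0.7375.
θ = arcsin(0.7375) = 47.519°.

48°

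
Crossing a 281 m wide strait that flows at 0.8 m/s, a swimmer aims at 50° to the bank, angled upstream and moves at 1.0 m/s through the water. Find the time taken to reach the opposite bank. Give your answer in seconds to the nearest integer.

The component of the swimmer's velocity perpendicular to the bank is 1.0 × sin 50° = 0.766 m/s.
The current is parallel to the bank, so it does not affect the crossing time.
Time = 281 / 0.766 = 366.819 s.

367 s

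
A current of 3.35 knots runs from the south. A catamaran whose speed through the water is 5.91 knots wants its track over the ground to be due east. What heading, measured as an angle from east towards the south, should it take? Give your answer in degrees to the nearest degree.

The current pushes perpendicular to the desired track; the heading must have a component into the current equal to 3.35 knots: 5.91 sin θ = 3.35.
sin θ = 0.5668, so θ = 34.530°.

35°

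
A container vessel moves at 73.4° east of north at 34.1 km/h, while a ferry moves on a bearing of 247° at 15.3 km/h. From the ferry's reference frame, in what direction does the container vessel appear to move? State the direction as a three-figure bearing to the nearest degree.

Taking east as x and north as y: container vessel velocity = (32.679, 9.742) km/h; ferry velocity = (-14.084, -5.978) km/h.
Velocity of container vessel relative to ferry = (32.679, 9.742) − (-14.084, -5.978) = (46.763, 15.720) km/h.
Bearing = atan2(46.76, 15.72) = 71.42° clockwise from north.

071°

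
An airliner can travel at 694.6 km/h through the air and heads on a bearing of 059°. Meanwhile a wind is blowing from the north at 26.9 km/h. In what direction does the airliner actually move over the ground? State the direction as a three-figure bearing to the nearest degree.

061°

Taking east as x and north as y: velocity relative to the air = (595.388, 357.745) km/h; the air relative to ground = (0.000, -26.900) km/h.
Velocity relative to ground = (595.388, 357.745) + (0.000, -26.900) = (595.388, 330.845) km/h.
Bearing = atan2(595.39, 330.85) = 60.94° clockwise from north.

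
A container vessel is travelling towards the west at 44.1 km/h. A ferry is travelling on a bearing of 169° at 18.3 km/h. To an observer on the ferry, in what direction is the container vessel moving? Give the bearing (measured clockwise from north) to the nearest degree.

291°

Taking east as x and north as y: container vessel velocity = (-44.100, 0.000) km/h; ferry velocity = (3.492, -17.964) km/h.
Velocity of container vessel relative to ferry = (-44.100, 0.000) − (3.492, -17.964) = (-47.592, 17.964) km/h.
Bearing = atan2(-47.59, 17.96) = 290.68° clockwise from north.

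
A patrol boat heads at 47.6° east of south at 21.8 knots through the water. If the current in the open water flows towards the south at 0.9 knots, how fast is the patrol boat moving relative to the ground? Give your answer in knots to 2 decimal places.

Taking east as x and north as y: velocity relative to the water = (16.098, -14.700) knots; the water relative to ground = (0.000, -0.900) knots.
Velocity relative to ground = (16.098, -14.700) + (0.000, -0.900) = (16.098, -15.600) knots.
Speed = |(16.098, -15.600)| = 22.417 knots.

22.42 knots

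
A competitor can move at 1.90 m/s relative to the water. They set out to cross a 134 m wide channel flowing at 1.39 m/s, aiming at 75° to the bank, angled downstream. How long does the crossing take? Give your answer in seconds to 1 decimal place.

73.0 s

The component of the competitor's velocity perpendicular to the bank is 1.90 × sin 75° = 1.835 m/s.
Only the cross-stream component determines the crossing time; the current contributes nothing perpendicular to the bank.
Time = 134 / 1.835 = 73.014 s.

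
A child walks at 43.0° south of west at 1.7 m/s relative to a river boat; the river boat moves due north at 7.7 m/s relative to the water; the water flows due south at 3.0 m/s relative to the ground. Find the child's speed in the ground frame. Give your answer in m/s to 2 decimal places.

In east/north components (m/s): child relative to river boat = (-1.243, -1.159); river boat relative to water = (0.000, 7.700); water relative to ground = (0.000, -3.000).
Sum = (-1.243, 3.541) m/s.
Speed = |(-1.243, 3.541)| = 3.753 m/s.

3.75 m/s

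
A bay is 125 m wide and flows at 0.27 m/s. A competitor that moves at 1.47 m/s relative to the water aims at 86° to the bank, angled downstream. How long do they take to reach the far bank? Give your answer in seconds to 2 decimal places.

The component of the competitor's velocity perpendicular to the bank is 1.47 × sin 86° = 1.466 m/s.
Only the cross-stream component determines the crossing time; the current contributes nothing perpendicular to the bank.
Time = 125 / 1.466 = 85.242 s.

85.24 s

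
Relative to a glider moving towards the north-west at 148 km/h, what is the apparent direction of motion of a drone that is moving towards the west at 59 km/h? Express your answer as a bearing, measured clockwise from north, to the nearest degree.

156°

Taking east as x and north as y: drone velocity = (-59.000, 0.000) km/h; glider velocity = (-104.652, 104.652) km/h.
Velocity of drone relative to glider = (-59.000, 0.000) − (-104.652, 104.652) = (45.652, -104.652) km/h.
Bearing = atan2(45.65, -104.65) = 156.43° clockwise from north.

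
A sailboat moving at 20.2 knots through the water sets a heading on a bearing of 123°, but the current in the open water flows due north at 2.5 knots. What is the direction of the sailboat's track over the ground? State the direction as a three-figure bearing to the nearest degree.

117°

Taking east as x and north as y: velocity relative to the water = (16.941, -11.002) knots; the water relative to ground = (0.000, 2.500) knots.
Velocity relative to ground = (16.941, -11.002) + (0.000, 2.500) = (16.941, -8.502) knots.
Bearing = atan2(16.94, -8.50) = 116.65° clockwise from north.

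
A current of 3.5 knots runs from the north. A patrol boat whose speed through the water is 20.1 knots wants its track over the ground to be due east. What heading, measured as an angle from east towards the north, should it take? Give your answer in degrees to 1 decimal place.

The current pushes perpendicular to the desired track; the heading must have a component into the current equal to 3.5 knots: 20.1 sin θ = 3.5.
sin θ = 0.1741, so θ = 10.028°.

10.0°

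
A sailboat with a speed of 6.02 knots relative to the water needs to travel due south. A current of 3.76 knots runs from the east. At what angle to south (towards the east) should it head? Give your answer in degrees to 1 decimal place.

The current pushes perpendicular to the desired track; the heading must have a component into the current equal to 3.76 knots: 6.02 sin θ = 3.76.
sin θ = 0.6246, so θ = 38.652°.

38.7°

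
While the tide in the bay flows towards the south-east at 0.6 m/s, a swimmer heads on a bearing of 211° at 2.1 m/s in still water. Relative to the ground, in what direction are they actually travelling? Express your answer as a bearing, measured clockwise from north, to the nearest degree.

Taking east as x and north as y: velocity relative to the water = (-1.082, -1.800) m/s; the water relative to ground = (0.424, -0.424) m/s.
Velocity relative to ground = (-1.082, -1.800) + (0.424, -0.424) = (-0.657, -2.224) m/s.
Bearing = atan2(-0.66, -2.22) = 196.46° clockwise from north.

196°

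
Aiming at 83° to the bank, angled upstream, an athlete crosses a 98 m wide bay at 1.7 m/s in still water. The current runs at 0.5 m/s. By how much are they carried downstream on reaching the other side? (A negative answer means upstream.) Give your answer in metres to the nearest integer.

Perpendicular speed = 1.687 m/s; crossing time = 98 / 1.687 = 58.080 s.
Net downstream speed = 0.293 m/s.
Drift = 0.293 × 58.080 = 17.007 m (downstream).

17 m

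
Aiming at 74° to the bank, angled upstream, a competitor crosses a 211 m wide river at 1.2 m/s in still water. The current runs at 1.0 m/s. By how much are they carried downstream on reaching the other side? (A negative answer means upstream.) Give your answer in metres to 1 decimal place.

122.4 m

Perpendicular speed = 1.154 m/s; crossing time = 211 / 1.154 = 182.919 s.
Net downstream speed = 0.669 m/s.
Drift = 0.669 × 182.919 = 122.416 m (downstream).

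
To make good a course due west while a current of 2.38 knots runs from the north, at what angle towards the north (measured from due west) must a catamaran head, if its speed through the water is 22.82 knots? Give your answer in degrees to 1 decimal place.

The current pushes perpendicular to the desired track; the heading must have a component into the current equal to 2.38 knots: 22.82 sin θ = 2.38.
sin θ = 0.1043, so θ = 5.987°.

6.0°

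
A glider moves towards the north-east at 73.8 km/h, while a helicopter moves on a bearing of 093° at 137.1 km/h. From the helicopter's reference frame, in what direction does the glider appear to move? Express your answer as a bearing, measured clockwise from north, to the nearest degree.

Taking east as x and north as y: glider velocity = (52.184, 52.184) km/h; helicopter velocity = (136.912, -7.175) km/h.
Velocity of glider relative to helicopter = (52.184, 52.184) − (136.912, -7.175) = (-84.728, 59.360) km/h.
Bearing = atan2(-84.73, 59.36) = 305.01° clockwise from north.

305°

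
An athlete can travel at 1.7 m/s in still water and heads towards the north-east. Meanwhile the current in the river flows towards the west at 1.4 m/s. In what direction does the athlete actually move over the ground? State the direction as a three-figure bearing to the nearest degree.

351°

Taking east as x and north as y: velocity relative to the water = (1.202, 1.202) m/s; the water relative to ground = (-1.400, 0.000) m/s.
Velocity relative to ground = (1.202, 1.202) + (-1.400, 0.000) = (-0.198, 1.202) m/s.
Bearing = atan2(-0.20, 1.20) = 350.65° clockwise from north.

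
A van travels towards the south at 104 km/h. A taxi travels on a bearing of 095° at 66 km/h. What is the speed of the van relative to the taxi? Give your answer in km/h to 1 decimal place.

Taking east as x and north as y: van velocity = (0.000, -104.000) km/h; taxi velocity = (65.749, -5.752) km/h.
Velocity of van relative to taxi = (0.000, -104.000) − (65.749, -5.752) = (-65.749, -98.248) km/h.
Magnitude = |(-65.749, -98.248)| = 118.218 km/h.

118.2 km/h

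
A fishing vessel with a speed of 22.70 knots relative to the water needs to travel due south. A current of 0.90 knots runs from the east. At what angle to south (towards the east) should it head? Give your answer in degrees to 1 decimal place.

The current pushes perpendicular to the desired track; the heading must have a component into the current equal to 0.90 knots: 22.70 sin θ = 0.90.
sin θ = 0.0396, so θ = 2.272°.

2.3°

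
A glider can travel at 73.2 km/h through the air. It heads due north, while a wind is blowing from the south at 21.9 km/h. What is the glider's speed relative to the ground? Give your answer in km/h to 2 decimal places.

95.10 km/h

Taking east as x and north as y: velocity relative to the air = (0.000, 73.200) km/h; the air relative to ground = (0.000, 21.900) km/h.
Velocity relative to ground = (0.000, 73.200) + (0.000, 21.900) = (0.000, 95.100) km/h.
Speed = |(0.000, 95.100)| = 95.100 km/h.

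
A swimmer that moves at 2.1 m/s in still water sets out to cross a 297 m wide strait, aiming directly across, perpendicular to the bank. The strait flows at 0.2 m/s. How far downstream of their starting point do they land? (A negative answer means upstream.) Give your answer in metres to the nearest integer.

Perpendicular speed = 2.100 m/s; crossing time = 297 / 2.100 = 141.429 s.
Net downstream speed = 0.200 m/s.
Drift = 0.200 × 141.429 = 28.286 m (downstream).

28 m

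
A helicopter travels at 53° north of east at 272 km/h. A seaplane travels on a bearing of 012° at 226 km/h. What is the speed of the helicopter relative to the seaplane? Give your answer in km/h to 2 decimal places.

Taking east as x and north as y: helicopter velocity = (163.694, 217.229) km/h; seaplane velocity = (46.988, 221.061) km/h.
Velocity of helicopter relative to seaplane = (163.694, 217.229) − (46.988, 221.061) = (116.706, -3.832) km/h.
Magnitude = |(116.706, -3.832)| = 116.769 km/h.

116.77 km/h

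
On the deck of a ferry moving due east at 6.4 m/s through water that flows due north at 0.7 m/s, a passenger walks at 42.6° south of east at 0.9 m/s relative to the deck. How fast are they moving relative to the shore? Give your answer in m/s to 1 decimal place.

7.1 m/s

In east/north components (m/s): passenger relative to ferry = (0.662, -0.609); ferry relative to water = (6.400, 0.000); water relative to ground = (0.000, 0.700).
Sum = (7.062, 0.091) m/s.
Speed = |(7.062, 0.091)| = 7.063 m/s.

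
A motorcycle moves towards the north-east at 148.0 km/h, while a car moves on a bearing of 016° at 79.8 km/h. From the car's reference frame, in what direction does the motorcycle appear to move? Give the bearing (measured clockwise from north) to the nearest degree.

Taking east as x and north as y: motorcycle velocity = (104.652, 104.652) km/h; car velocity = (21.996, 76.709) km/h.
Velocity of motorcycle relative to car = (104.652, 104.652) − (21.996, 76.709) = (82.656, 27.943) km/h.
Bearing = atan2(82.66, 27.94) = 71.32° clockwise from north.

071°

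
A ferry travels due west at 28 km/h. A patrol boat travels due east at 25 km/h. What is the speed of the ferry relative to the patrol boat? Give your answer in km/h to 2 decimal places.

53.00 km/h

Taking east as x and north as y: ferry velocity = (-28.000, 0.000) km/h; patrol boat velocity = (25.000, 0.000) km/h.
Velocity of ferry relative to patrol boat = (-28.000, 0.000) − (25.000, 0.000) = (-53.000, 0.000) km/h.
Magnitude = |(-53.000, 0.000)| = 53.000 km/h.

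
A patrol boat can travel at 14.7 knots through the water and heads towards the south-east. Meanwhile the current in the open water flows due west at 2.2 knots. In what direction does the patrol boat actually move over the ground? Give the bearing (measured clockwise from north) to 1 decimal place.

141.7°

Taking east as x and north as y: velocity relative to the water = (10.394, -10.394) knots; the water relative to ground = (-2.200, 0.000) knots.
Velocity relative to ground = (10.394, -10.394) + (-2.200, 0.000) = (8.194, -10.394) knots.
Bearing = atan2(8.19, -10.39) = 141.75° clockwise from north.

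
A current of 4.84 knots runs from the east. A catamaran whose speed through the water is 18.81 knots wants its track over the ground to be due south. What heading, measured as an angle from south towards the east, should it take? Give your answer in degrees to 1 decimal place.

14.9°

The current pushes perpendicular to the desired track; the heading must have a component into the current equal to 4.84 knots: 18.81 sin θ = 4.84.
sin θ = 0.2573, so θ = 14.911°.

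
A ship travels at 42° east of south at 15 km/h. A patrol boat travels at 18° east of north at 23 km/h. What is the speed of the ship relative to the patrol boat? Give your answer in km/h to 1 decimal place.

33.2 km/h

Taking east as x and north as y: ship velocity = (10.037, -11.147) km/h; patrol boat velocity = (7.107, 21.874) km/h.
Velocity of ship relative to patrol boat = (10.037, -11.147) − (7.107, 21.874) = (2.930, -33.021) km/h.
Magnitude = |(2.930, -33.021)| = 33.151 km/h.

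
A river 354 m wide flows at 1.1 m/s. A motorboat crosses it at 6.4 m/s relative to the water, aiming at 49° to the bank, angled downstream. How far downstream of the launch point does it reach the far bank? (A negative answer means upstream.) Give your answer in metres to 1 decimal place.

388.3 m

Perpendicular speed = 4.830 m/s; crossing time = 354 / 4.830 = 73.290 s.
Net downstream speed = 5.299 m/s.
Drift = 5.299 × 73.290 = 388.346 m (downstream).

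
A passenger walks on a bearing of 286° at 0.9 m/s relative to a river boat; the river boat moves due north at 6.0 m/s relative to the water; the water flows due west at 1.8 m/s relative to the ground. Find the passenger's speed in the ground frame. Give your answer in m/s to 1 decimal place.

In east/north components (m/s): passenger relative to river boat = (-0.865, 0.248); river boat relative to water = (0.000, 6.000); water relative to ground = (-1.800, 0.000).
Sum = (-2.665, 6.248) m/s.
Speed = |(-2.665, 6.248)| = 6.793 m/s.

6.8 m/s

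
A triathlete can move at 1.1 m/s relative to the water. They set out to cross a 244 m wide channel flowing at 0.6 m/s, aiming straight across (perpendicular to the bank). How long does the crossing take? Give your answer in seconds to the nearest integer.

222 s

The component of the triathlete's velocity perpendicular to the bank is 1.1 m/s.
Only the cross-stream component determines the crossing time; the current contributes nothing perpendicular to the bank.
Time = 244 / 1.100 = 221.818 s.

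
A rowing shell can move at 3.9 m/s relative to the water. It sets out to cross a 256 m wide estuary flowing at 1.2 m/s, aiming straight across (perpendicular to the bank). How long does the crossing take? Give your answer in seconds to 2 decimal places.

65.64 s

The component of the rowing shell's velocity perpendicular to the bank is 3.9 m/s.
Only the cross-stream component determines the crossing time; the current contributes nothing perpendicular to the bank.
Time = 256 / 3.900 = 65.641 s.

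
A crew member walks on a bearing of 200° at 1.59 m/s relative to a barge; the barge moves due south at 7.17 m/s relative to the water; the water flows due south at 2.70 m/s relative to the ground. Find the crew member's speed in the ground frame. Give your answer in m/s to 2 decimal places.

In east/north components (m/s): crew member relative to barge = (-0.544, -1.494); barge relative to water = (0.000, -7.170); water relative to ground = (0.000, -2.700).
Sum = (-0.544, -11.364) m/s.
Speed = |(-0.544, -11.364)| = 11.377 m/s.

11.38 m/s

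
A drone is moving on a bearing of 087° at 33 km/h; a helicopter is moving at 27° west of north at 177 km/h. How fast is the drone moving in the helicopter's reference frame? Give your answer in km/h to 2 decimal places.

Taking east as x and north as y: drone velocity = (32.955, 1.727) km/h; helicopter velocity = (-80.356, 157.708) km/h.
Velocity of drone relative to helicopter = (32.955, 1.727) − (-80.356, 157.708) = (113.311, -155.981) km/h.
Magnitude = |(113.311, -155.981)| = 192.794 km/h.

192.79 km/h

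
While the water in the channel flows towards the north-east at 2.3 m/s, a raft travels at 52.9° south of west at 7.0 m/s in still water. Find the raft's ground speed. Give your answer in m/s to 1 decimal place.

Taking east as x and north as y: velocity relative to the water = (-4.222, -5.583) m/s; the water relative to ground = (1.626, 1.626) m/s.
Velocity relative to ground = (-4.222, -5.583) + (1.626, 1.626) = (-2.596, -3.957) m/s.
Speed = |(-2.596, -3.957)| = 4.732 m/s.

4.7 m/s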